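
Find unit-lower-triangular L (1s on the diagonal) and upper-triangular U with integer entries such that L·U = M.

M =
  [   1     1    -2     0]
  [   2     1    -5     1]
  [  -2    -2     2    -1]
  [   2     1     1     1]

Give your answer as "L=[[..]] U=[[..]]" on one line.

L=[[1,0,0,0],[2,1,0,0],[-2,0,1,0],[2,1,-3,1]] U=[[1,1,-2,0],[0,-1,-1,1],[0,0,-2,-1],[0,0,0,-3]]

  R1 -= 2·R0 → [0,-1,-1,1]
  R2 -= -2·R0 → [0,0,-2,-1]
  R3 -= 2·R0 → [0,-1,5,1]
  R2 -= 0·R1 → [0,0,-2,-1]
  R3 -= 1·R1 → [0,0,6,0]
  R3 -= -3·R2 → [0,0,0,-3]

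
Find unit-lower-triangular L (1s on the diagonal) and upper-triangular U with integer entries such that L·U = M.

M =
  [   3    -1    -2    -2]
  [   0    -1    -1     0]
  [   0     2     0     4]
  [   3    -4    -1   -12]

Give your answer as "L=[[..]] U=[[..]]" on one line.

  R1 -= 0·R0 → [0,-1,-1,0]
  R2 -= 0·R0 → [0,2,0,4]
  R3 -= 1·R0 → [0,-3,1,-10]
  R2 -= -2·R1 → [0,0,-2,4]
  R3 -= 3·R1 → [0,0,4,-10]
  R3 -= -2·R2 → [0,0,0,-2]

L=[[1,0,0,0],[0,1,0,0],[0,-2,1,0],[1,3,-2,1]] U=[[3,-1,-2,-2],[0,-1,-1,0],[0,0,-2,4],[0,0,0,-2]]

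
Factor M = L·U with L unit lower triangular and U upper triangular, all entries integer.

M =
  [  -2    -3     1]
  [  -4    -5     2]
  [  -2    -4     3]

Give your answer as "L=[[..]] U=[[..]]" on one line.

  R1 -= 2·R0 → [0,1,0]
  R2 -= 1·R0 → [0,-1,2]
  R2 -= -1·R1 → [0,0,2]

L=[[1,0,0],[2,1,0],[1,-1,1]] U=[[-2,-3,1],[0,1,0],[0,0,2]]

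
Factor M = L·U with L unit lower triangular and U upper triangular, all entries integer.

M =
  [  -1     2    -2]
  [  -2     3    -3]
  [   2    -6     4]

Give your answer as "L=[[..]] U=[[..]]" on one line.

  R1 -= 2·R0 → [0,-1,1]
  R2 -= -2·R0 → [0,-2,0]
  R2 -= 2·R1 → [0,0,-2]

L=[[1,0,0],[2,1,0],[-2,2,1]] U=[[-1,2,-2],[0,-1,1],[0,0,-2]]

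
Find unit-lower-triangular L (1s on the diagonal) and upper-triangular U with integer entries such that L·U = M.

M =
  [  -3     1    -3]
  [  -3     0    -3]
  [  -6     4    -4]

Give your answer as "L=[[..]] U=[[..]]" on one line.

  row1 -= 1·row0 → [0,-1,0]
  row2 -= 2·row0 → [0,2,2]
  row2 -= -2·row1 → [0,0,2]

L=[[1,0,0],[1,1,0],[2,-2,1]] U=[[-3,1,-3],[0,-1,0],[0,0,2]]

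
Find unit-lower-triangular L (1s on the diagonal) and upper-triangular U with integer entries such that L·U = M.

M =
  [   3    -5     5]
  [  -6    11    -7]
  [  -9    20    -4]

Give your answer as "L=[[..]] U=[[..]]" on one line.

  row1 -= -2·row0 → [0,1,3]
  row2 -= -3·row0 → [0,5,11]
  row2 -= 5·row1 → [0,0,-4]

L=[[1,0,0],[-2,1,0],[-3,5,1]] U=[[3,-5,5],[0,1,3],[0,0,-4]]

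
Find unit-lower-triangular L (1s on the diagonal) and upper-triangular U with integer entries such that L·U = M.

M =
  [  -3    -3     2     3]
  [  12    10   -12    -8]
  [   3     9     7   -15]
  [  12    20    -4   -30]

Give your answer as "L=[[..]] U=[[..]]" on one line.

  r1 -= -4·r0 → [0,-2,-4,4]
  r2 -= -1·r0 → [0,6,9,-12]
  r3 -= -4·r0 → [0,8,4,-18]
  r2 -= -3·r1 → [0,0,-3,0]
  r3 -= -4·r1 → [0,0,-12,-2]
  r3 -= 4·r2 → [0,0,0,-2]

L=[[1,0,0,0],[-4,1,0,0],[-1,-3,1,0],[-4,-4,4,1]] U=[[-3,-3,2,3],[0,-2,-4,4],[0,0,-3,0],[0,0,0,-2]]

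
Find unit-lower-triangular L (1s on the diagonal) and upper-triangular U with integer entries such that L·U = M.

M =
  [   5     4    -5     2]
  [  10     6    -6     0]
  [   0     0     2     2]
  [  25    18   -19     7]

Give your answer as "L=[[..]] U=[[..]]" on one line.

L=[[1,0,0,0],[2,1,0,0],[0,0,1,0],[5,1,1,1]] U=[[5,4,-5,2],[0,-2,4,-4],[0,0,2,2],[0,0,0,-1]]

  row1 -= 2·row0 → [0,-2,4,-4]
  row2 -= 0·row0 → [0,0,2,2]
  row3 -= 5·row0 → [0,-2,6,-3]
  row2 -= 0·row1 → [0,0,2,2]
  row3 -= 1·row1 → [0,0,2,1]
  row3 -= 1·row2 → [0,0,0,-1]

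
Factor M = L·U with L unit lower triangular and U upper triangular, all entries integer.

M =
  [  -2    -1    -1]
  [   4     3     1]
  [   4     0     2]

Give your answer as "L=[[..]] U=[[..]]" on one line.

  row1 -= -2·row0 → [0,1,-1]
  row2 -= -2·row0 → [0,-2,0]
  row2 -= -2·row1 → [0,0,-2]

L=[[1,0,0],[-2,1,0],[-2,-2,1]] U=[[-2,-1,-1],[0,1,-1],[0,0,-2]]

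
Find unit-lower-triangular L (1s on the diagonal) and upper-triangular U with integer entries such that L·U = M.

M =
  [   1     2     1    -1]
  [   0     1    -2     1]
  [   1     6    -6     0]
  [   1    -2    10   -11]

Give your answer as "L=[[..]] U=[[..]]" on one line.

  r1 -= 0·r0 → [0,1,-2,1]
  r2 -= 1·r0 → [0,4,-7,1]
  r3 -= 1·r0 → [0,-4,9,-10]
  r2 -= 4·r1 → [0,0,1,-3]
  r3 -= -4·r1 → [0,0,1,-6]
  r3 -= 1·r2 → [0,0,0,-3]

L=[[1,0,0,0],[0,1,0,0],[1,4,1,0],[1,-4,1,1]] U=[[1,2,1,-1],[0,1,-2,1],[0,0,1,-3],[0,0,0,-3]]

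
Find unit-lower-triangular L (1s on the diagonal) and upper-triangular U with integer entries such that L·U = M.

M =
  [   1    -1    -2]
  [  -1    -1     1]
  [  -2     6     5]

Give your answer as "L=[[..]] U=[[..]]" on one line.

L=[[1,0,0],[-1,1,0],[-2,-2,1]] U=[[1,-1,-2],[0,-2,-1],[0,0,-1]]

  row1 -= -1·row0 → [0,-2,-1]
  row2 -= -2·row0 → [0,4,1]
  row2 -= -2·row1 → [0,0,-1]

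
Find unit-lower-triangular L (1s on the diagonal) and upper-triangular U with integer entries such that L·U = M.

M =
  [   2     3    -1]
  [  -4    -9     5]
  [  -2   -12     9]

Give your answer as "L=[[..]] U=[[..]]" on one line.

  row1 -= -2·row0 → [0,-3,3]
  row2 -= -1·row0 → [0,-9,8]
  row2 -= 3·row1 → [0,0,-1]

L=[[1,0,0],[-2,1,0],[-1,3,1]] U=[[2,3,-1],[0,-3,3],[0,0,-1]]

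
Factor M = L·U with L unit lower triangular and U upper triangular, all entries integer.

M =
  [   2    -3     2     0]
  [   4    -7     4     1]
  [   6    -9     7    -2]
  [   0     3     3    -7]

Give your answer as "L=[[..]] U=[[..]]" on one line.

L=[[1,0,0,0],[2,1,0,0],[3,0,1,0],[0,-3,3,1]] U=[[2,-3,2,0],[0,-1,0,1],[0,0,1,-2],[0,0,0,2]]

  R1 -= 2·R0 → [0,-1,0,1]
  R2 -= 3·R0 → [0,0,1,-2]
  R3 -= 0·R0 → [0,3,3,-7]
  R2 -= 0·R1 → [0,0,1,-2]
  R3 -= -3·R1 → [0,0,3,-4]
  R3 -= 3·R2 → [0,0,0,2]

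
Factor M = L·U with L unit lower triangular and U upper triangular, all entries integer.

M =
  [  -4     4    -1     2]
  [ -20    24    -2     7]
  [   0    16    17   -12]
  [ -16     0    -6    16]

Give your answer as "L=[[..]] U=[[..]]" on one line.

  R1 -= 5·R0 → [0,4,3,-3]
  R2 -= 0·R0 → [0,16,17,-12]
  R3 -= 4·R0 → [0,-16,-2,8]
  R2 -= 4·R1 → [0,0,5,0]
  R3 -= -4·R1 → [0,0,10,-4]
  R3 -= 2·R2 → [0,0,0,-4]

L=[[1,0,0,0],[5,1,0,0],[0,4,1,0],[4,-4,2,1]] U=[[-4,4,-1,2],[0,4,3,-3],[0,0,5,0],[0,0,0,-4]]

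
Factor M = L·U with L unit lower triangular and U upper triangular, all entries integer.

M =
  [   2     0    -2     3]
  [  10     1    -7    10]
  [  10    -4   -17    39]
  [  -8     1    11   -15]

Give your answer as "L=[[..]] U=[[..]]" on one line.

  row1 -= 5·row0 → [0,1,3,-5]
  row2 -= 5·row0 → [0,-4,-7,24]
  row3 -= -4·row0 → [0,1,3,-3]
  row2 -= -4·row1 → [0,0,5,4]
  row3 -= 1·row1 → [0,0,0,2]
  row3 -= 0·row2 → [0,0,0,2]

L=[[1,0,0,0],[5,1,0,0],[5,-4,1,0],[-4,1,0,1]] U=[[2,0,-2,3],[0,1,3,-5],[0,0,5,4],[0,0,0,2]]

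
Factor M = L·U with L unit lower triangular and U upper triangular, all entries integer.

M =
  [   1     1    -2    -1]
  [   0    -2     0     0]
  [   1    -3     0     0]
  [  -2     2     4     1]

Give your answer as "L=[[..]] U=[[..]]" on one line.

  r1 -= 0·r0 → [0,-2,0,0]
  r2 -= 1·r0 → [0,-4,2,1]
  r3 -= -2·r0 → [0,4,0,-1]
  r2 -= 2·r1 → [0,0,2,1]
  r3 -= -2·r1 → [0,0,0,-1]
  r3 -= 0·r2 → [0,0,0,-1]

L=[[1,0,0,0],[0,1,0,0],[1,2,1,0],[-2,-2,0,1]] U=[[1,1,-2,-1],[0,-2,0,0],[0,0,2,1],[0,0,0,-1]]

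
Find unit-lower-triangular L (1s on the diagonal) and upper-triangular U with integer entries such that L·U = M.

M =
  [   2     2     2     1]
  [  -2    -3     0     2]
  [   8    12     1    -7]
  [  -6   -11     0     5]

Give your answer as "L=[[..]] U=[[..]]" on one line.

  row1 -= -1·row0 → [0,-1,2,3]
  row2 -= 4·row0 → [0,4,-7,-11]
  row3 -= -3·row0 → [0,-5,6,8]
  row2 -= -4·row1 → [0,0,1,1]
  row3 -= 5·row1 → [0,0,-4,-7]
  row3 -= -4·row2 → [0,0,0,-3]

L=[[1,0,0,0],[-1,1,0,0],[4,-4,1,0],[-3,5,-4,1]] U=[[2,2,2,1],[0,-1,2,3],[0,0,1,1],[0,0,0,-3]]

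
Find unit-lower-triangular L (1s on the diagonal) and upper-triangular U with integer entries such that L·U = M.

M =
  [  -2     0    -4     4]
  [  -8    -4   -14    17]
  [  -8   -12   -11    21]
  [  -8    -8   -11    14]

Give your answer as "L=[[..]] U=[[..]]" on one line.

  row1 -= 4·row0 → [0,-4,2,1]
  row2 -= 4·row0 → [0,-12,5,5]
  row3 -= 4·row0 → [0,-8,5,-2]
  row2 -= 3·row1 → [0,0,-1,2]
  row3 -= 2·row1 → [0,0,1,-4]
  row3 -= -1·row2 → [0,0,0,-2]

L=[[1,0,0,0],[4,1,0,0],[4,3,1,0],[4,2,-1,1]] U=[[-2,0,-4,4],[0,-4,2,1],[0,0,-1,2],[0,0,0,-2]]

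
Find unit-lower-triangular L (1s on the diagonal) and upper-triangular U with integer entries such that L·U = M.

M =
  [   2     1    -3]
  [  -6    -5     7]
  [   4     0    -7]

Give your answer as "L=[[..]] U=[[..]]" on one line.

  row1 -= -3·row0 → [0,-2,-2]
  row2 -= 2·row0 → [0,-2,-1]
  row2 -= 1·row1 → [0,0,1]

L=[[1,0,0],[-3,1,0],[2,1,1]] U=[[2,1,-3],[0,-2,-2],[0,0,1]]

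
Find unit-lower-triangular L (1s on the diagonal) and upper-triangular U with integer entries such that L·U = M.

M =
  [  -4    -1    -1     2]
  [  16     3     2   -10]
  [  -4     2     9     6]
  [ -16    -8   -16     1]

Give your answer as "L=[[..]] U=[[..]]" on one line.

  R1 -= -4·R0 → [0,-1,-2,-2]
  R2 -= 1·R0 → [0,3,10,4]
  R3 -= 4·R0 → [0,-4,-12,-7]
  R2 -= -3·R1 → [0,0,4,-2]
  R3 -= 4·R1 → [0,0,-4,1]
  R3 -= -1·R2 → [0,0,0,-1]

L=[[1,0,0,0],[-4,1,0,0],[1,-3,1,0],[4,4,-1,1]] U=[[-4,-1,-1,2],[0,-1,-2,-2],[0,0,4,-2],[0,0,0,-1]]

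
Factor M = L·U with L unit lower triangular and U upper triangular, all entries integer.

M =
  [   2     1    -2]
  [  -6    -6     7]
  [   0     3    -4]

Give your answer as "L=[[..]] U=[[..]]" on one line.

  r1 -= -3·r0 → [0,-3,1]
  r2 -= 0·r0 → [0,3,-4]
  r2 -= -1·r1 → [0,0,-3]

L=[[1,0,0],[-3,1,0],[0,-1,1]] U=[[2,1,-2],[0,-3,1],[0,0,-3]]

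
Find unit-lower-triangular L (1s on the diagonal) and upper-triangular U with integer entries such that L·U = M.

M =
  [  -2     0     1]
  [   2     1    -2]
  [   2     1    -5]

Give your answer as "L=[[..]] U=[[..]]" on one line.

L=[[1,0,0],[-1,1,0],[-1,1,1]] U=[[-2,0,1],[0,1,-1],[0,0,-3]]

  R1 -= -1·R0 → [0,1,-1]
  R2 -= -1·R0 → [0,1,-4]
  R2 -= 1·R1 → [0,0,-3]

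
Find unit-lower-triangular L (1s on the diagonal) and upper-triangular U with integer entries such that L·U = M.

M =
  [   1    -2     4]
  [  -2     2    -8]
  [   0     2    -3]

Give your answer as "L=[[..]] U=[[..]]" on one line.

L=[[1,0,0],[-2,1,0],[0,-1,1]] U=[[1,-2,4],[0,-2,0],[0,0,-3]]

  row1 -= -2·row0 → [0,-2,0]
  row2 -= 0·row0 → [0,2,-3]
  row2 -= -1·row1 → [0,0,-3]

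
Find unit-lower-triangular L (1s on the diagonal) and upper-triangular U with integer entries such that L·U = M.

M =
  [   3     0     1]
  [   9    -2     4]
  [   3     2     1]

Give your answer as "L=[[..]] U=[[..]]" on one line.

  r1 -= 3·r0 → [0,-2,1]
  r2 -= 1·r0 → [0,2,0]
  r2 -= -1·r1 → [0,0,1]

L=[[1,0,0],[3,1,0],[1,-1,1]] U=[[3,0,1],[0,-2,1],[0,0,1]]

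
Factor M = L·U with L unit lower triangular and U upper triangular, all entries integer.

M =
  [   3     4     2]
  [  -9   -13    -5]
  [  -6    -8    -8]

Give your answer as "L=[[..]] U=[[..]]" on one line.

  R1 -= -3·R0 → [0,-1,1]
  R2 -= -2·R0 → [0,0,-4]
  R2 -= 0·R1 → [0,0,-4]

L=[[1,0,0],[-3,1,0],[-2,0,1]] U=[[3,4,2],[0,-1,1],[0,0,-4]]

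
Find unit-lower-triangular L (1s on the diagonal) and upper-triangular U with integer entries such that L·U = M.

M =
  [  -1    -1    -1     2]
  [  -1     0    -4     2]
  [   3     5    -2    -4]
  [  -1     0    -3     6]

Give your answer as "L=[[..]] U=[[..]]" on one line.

  R1 -= 1·R0 → [0,1,-3,0]
  R2 -= -3·R0 → [0,2,-5,2]
  R3 -= 1·R0 → [0,1,-2,4]
  R2 -= 2·R1 → [0,0,1,2]
  R3 -= 1·R1 → [0,0,1,4]
  R3 -= 1·R2 → [0,0,0,2]

L=[[1,0,0,0],[1,1,0,0],[-3,2,1,0],[1,1,1,1]] U=[[-1,-1,-1,2],[0,1,-3,0],[0,0,1,2],[0,0,0,2]]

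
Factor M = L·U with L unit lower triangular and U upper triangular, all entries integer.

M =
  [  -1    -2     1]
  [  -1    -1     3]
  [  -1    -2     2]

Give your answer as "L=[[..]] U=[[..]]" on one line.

L=[[1,0,0],[1,1,0],[1,0,1]] U=[[-1,-2,1],[0,1,2],[0,0,1]]

  R1 -= 1·R0 → [0,1,2]
  R2 -= 1·R0 → [0,0,1]
  R2 -= 0·R1 → [0,0,1]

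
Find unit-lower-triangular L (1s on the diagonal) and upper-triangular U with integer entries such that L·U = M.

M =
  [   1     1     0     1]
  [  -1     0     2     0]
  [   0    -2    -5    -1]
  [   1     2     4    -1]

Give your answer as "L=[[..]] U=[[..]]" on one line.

  row1 -= -1·row0 → [0,1,2,1]
  row2 -= 0·row0 → [0,-2,-5,-1]
  row3 -= 1·row0 → [0,1,4,-2]
  row2 -= -2·row1 → [0,0,-1,1]
  row3 -= 1·row1 → [0,0,2,-3]
  row3 -= -2·row2 → [0,0,0,-1]

L=[[1,0,0,0],[-1,1,0,0],[0,-2,1,0],[1,1,-2,1]] U=[[1,1,0,1],[0,1,2,1],[0,0,-1,1],[0,0,0,-1]]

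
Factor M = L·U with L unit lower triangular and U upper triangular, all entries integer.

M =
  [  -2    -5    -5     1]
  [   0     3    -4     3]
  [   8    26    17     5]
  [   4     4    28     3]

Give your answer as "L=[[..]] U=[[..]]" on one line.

L=[[1,0,0,0],[0,1,0,0],[-4,2,1,0],[-2,-2,2,1]] U=[[-2,-5,-5,1],[0,3,-4,3],[0,0,5,3],[0,0,0,5]]

  R1 -= 0·R0 → [0,3,-4,3]
  R2 -= -4·R0 → [0,6,-3,9]
  R3 -= -2·R0 → [0,-6,18,5]
  R2 -= 2·R1 → [0,0,5,3]
  R3 -= -2·R1 → [0,0,10,11]
  R3 -= 2·R2 → [0,0,0,5]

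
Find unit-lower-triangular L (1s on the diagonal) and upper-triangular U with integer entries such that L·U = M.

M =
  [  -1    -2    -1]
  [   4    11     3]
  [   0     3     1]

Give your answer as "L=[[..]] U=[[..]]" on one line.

L=[[1,0,0],[-4,1,0],[0,1,1]] U=[[-1,-2,-1],[0,3,-1],[0,0,2]]

  r1 -= -4·r0 → [0,3,-1]
  r2 -= 0·r0 → [0,3,1]
  r2 -= 1·r1 → [0,0,2]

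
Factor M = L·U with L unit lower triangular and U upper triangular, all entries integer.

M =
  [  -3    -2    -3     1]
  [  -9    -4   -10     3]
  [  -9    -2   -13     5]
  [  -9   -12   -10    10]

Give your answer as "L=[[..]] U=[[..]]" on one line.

L=[[1,0,0,0],[3,1,0,0],[3,2,1,0],[3,-3,2,1]] U=[[-3,-2,-3,1],[0,2,-1,0],[0,0,-2,2],[0,0,0,3]]

  r1 -= 3·r0 → [0,2,-1,0]
  r2 -= 3·r0 → [0,4,-4,2]
  r3 -= 3·r0 → [0,-6,-1,7]
  r2 -= 2·r1 → [0,0,-2,2]
  r3 -= -3·r1 → [0,0,-4,7]
  r3 -= 2·r2 → [0,0,0,3]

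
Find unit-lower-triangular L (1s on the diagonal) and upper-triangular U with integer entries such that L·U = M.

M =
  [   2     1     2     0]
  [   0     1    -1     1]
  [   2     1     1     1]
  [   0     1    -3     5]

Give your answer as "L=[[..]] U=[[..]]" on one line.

  row1 -= 0·row0 → [0,1,-1,1]
  row2 -= 1·row0 → [0,0,-1,1]
  row3 -= 0·row0 → [0,1,-3,5]
  row2 -= 0·row1 → [0,0,-1,1]
  row3 -= 1·row1 → [0,0,-2,4]
  row3 -= 2·row2 → [0,0,0,2]

L=[[1,0,0,0],[0,1,0,0],[1,0,1,0],[0,1,2,1]] U=[[2,1,2,0],[0,1,-1,1],[0,0,-1,1],[0,0,0,2]]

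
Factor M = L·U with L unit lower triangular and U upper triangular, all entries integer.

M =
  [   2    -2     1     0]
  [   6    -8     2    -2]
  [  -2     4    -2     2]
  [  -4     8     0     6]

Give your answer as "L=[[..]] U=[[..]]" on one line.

L=[[1,0,0,0],[3,1,0,0],[-1,-1,1,0],[-2,-2,0,1]] U=[[2,-2,1,0],[0,-2,-1,-2],[0,0,-2,0],[0,0,0,2]]

  r1 -= 3·r0 → [0,-2,-1,-2]
  r2 -= -1·r0 → [0,2,-1,2]
  r3 -= -2·r0 → [0,4,2,6]
  r2 -= -1·r1 → [0,0,-2,0]
  r3 -= -2·r1 → [0,0,0,2]
  r3 -= 0·r2 → [0,0,0,2]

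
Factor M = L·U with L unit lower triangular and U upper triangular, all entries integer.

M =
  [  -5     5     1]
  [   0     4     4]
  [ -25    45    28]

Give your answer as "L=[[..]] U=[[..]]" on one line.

L=[[1,0,0],[0,1,0],[5,5,1]] U=[[-5,5,1],[0,4,4],[0,0,3]]

  R1 -= 0·R0 → [0,4,4]
  R2 -= 5·R0 → [0,20,23]
  R2 -= 5·R1 → [0,0,3]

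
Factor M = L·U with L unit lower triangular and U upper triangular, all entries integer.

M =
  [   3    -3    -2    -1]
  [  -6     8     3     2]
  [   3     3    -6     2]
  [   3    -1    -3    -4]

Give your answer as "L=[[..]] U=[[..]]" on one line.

L=[[1,0,0,0],[-2,1,0,0],[1,3,1,0],[1,1,0,1]] U=[[3,-3,-2,-1],[0,2,-1,0],[0,0,-1,3],[0,0,0,-3]]

  r1 -= -2·r0 → [0,2,-1,0]
  r2 -= 1·r0 → [0,6,-4,3]
  r3 -= 1·r0 → [0,2,-1,-3]
  r2 -= 3·r1 → [0,0,-1,3]
  r3 -= 1·r1 → [0,0,0,-3]
  r3 -= 0·r2 → [0,0,0,-3]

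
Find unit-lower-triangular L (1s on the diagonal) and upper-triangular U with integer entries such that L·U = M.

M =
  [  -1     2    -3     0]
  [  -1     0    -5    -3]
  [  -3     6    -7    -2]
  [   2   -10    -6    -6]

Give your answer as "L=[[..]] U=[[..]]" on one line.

L=[[1,0,0,0],[1,1,0,0],[3,0,1,0],[-2,3,-3,1]] U=[[-1,2,-3,0],[0,-2,-2,-3],[0,0,2,-2],[0,0,0,-3]]

  r1 -= 1·r0 → [0,-2,-2,-3]
  r2 -= 3·r0 → [0,0,2,-2]
  r3 -= -2·r0 → [0,-6,-12,-6]
  r2 -= 0·r1 → [0,0,2,-2]
  r3 -= 3·r1 → [0,0,-6,3]
  r3 -= -3·r2 → [0,0,0,-3]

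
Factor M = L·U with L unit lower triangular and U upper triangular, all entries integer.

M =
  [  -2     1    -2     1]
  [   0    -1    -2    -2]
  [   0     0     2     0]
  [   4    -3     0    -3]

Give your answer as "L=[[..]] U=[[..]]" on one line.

  row1 -= 0·row0 → [0,-1,-2,-2]
  row2 -= 0·row0 → [0,0,2,0]
  row3 -= -2·row0 → [0,-1,-4,-1]
  row2 -= 0·row1 → [0,0,2,0]
  row3 -= 1·row1 → [0,0,-2,1]
  row3 -= -1·row2 → [0,0,0,1]

L=[[1,0,0,0],[0,1,0,0],[0,0,1,0],[-2,1,-1,1]] U=[[-2,1,-2,1],[0,-1,-2,-2],[0,0,2,0],[0,0,0,1]]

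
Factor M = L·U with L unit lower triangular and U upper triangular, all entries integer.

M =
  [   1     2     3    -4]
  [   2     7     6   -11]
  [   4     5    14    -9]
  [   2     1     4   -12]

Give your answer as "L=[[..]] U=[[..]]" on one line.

L=[[1,0,0,0],[2,1,0,0],[4,-1,1,0],[2,-1,-1,1]] U=[[1,2,3,-4],[0,3,0,-3],[0,0,2,4],[0,0,0,-3]]

  row1 -= 2·row0 → [0,3,0,-3]
  row2 -= 4·row0 → [0,-3,2,7]
  row3 -= 2·row0 → [0,-3,-2,-4]
  row2 -= -1·row1 → [0,0,2,4]
  row3 -= -1·row1 → [0,0,-2,-7]
  row3 -= -1·row2 → [0,0,0,-3]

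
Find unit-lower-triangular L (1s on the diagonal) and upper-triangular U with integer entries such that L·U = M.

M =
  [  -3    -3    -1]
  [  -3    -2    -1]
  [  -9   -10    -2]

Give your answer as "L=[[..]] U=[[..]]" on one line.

  row1 -= 1·row0 → [0,1,0]
  row2 -= 3·row0 → [0,-1,1]
  row2 -= -1·row1 → [0,0,1]

L=[[1,0,0],[1,1,0],[3,-1,1]] U=[[-3,-3,-1],[0,1,0],[0,0,1]]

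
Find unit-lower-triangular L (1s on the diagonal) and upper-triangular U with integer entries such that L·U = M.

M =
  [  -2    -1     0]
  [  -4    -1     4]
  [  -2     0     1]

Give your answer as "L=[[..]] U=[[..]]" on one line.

  r1 -= 2·r0 → [0,1,4]
  r2 -= 1·r0 → [0,1,1]
  r2 -= 1·r1 → [0,0,-3]

L=[[1,0,0],[2,1,0],[1,1,1]] U=[[-2,-1,0],[0,1,4],[0,0,-3]]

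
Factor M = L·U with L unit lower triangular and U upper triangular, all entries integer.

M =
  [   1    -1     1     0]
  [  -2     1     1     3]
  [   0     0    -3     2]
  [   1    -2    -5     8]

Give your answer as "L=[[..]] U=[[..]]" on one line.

L=[[1,0,0,0],[-2,1,0,0],[0,0,1,0],[1,1,3,1]] U=[[1,-1,1,0],[0,-1,3,3],[0,0,-3,2],[0,0,0,-1]]

  r1 -= -2·r0 → [0,-1,3,3]
  r2 -= 0·r0 → [0,0,-3,2]
  r3 -= 1·r0 → [0,-1,-6,8]
  r2 -= 0·r1 → [0,0,-3,2]
  r3 -= 1·r1 → [0,0,-9,5]
  r3 -= 3·r2 → [0,0,0,-1]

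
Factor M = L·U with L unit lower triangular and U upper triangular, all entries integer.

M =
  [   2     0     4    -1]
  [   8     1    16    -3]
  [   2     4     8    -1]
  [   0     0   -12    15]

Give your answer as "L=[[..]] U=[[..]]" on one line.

L=[[1,0,0,0],[4,1,0,0],[1,4,1,0],[0,0,-3,1]] U=[[2,0,4,-1],[0,1,0,1],[0,0,4,-4],[0,0,0,3]]

  R1 -= 4·R0 → [0,1,0,1]
  R2 -= 1·R0 → [0,4,4,0]
  R3 -= 0·R0 → [0,0,-12,15]
  R2 -= 4·R1 → [0,0,4,-4]
  R3 -= 0·R1 → [0,0,-12,15]
  R3 -= -3·R2 → [0,0,0,3]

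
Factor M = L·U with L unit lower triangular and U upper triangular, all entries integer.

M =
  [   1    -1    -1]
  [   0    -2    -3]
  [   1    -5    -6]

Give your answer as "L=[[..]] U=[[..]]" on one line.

  row1 -= 0·row0 → [0,-2,-3]
  row2 -= 1·row0 → [0,-4,-5]
  row2 -= 2·row1 → [0,0,1]

L=[[1,0,0],[0,1,0],[1,2,1]] U=[[1,-1,-1],[0,-2,-3],[0,0,1]]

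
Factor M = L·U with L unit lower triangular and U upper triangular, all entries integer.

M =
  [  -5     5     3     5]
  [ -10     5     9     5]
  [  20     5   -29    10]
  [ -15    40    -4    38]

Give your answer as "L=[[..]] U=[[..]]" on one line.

L=[[1,0,0,0],[2,1,0,0],[-4,-5,1,0],[3,-5,-1,1]] U=[[-5,5,3,5],[0,-5,3,-5],[0,0,-2,5],[0,0,0,3]]

  row1 -= 2·row0 → [0,-5,3,-5]
  row2 -= -4·row0 → [0,25,-17,30]
  row3 -= 3·row0 → [0,25,-13,23]
  row2 -= -5·row1 → [0,0,-2,5]
  row3 -= -5·row1 → [0,0,2,-2]
  row3 -= -1·row2 → [0,0,0,3]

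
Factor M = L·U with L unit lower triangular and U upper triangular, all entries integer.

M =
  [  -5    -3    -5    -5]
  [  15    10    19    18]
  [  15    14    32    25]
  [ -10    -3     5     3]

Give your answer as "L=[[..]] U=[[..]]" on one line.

L=[[1,0,0,0],[-3,1,0,0],[-3,5,1,0],[2,3,-1,1]] U=[[-5,-3,-5,-5],[0,1,4,3],[0,0,-3,-5],[0,0,0,-1]]

  row1 -= -3·row0 → [0,1,4,3]
  row2 -= -3·row0 → [0,5,17,10]
  row3 -= 2·row0 → [0,3,15,13]
  row2 -= 5·row1 → [0,0,-3,-5]
  row3 -= 3·row1 → [0,0,3,4]
  row3 -= -1·row2 → [0,0,0,-1]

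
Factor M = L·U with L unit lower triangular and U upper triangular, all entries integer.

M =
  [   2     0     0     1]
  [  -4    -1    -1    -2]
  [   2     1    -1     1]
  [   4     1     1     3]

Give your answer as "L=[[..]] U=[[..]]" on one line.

  row1 -= -2·row0 → [0,-1,-1,0]
  row2 -= 1·row0 → [0,1,-1,0]
  row3 -= 2·row0 → [0,1,1,1]
  row2 -= -1·row1 → [0,0,-2,0]
  row3 -= -1·row1 → [0,0,0,1]
  row3 -= 0·row2 → [0,0,0,1]

L=[[1,0,0,0],[-2,1,0,0],[1,-1,1,0],[2,-1,0,1]] U=[[2,0,0,1],[0,-1,-1,0],[0,0,-2,0],[0,0,0,1]]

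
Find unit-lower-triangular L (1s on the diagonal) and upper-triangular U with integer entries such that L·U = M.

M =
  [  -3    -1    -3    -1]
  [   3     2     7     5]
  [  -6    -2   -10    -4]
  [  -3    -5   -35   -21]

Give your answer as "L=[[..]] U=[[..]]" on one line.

L=[[1,0,0,0],[-1,1,0,0],[2,0,1,0],[1,-4,4,1]] U=[[-3,-1,-3,-1],[0,1,4,4],[0,0,-4,-2],[0,0,0,4]]

  r1 -= -1·r0 → [0,1,4,4]
  r2 -= 2·r0 → [0,0,-4,-2]
  r3 -= 1·r0 → [0,-4,-32,-20]
  r2 -= 0·r1 → [0,0,-4,-2]
  r3 -= -4·r1 → [0,0,-16,-4]
  r3 -= 4·r2 → [0,0,0,4]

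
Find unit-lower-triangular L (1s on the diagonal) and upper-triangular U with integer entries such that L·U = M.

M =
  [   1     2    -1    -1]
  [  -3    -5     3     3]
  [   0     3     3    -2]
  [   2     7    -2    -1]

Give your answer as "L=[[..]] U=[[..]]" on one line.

  r1 -= -3·r0 → [0,1,0,0]
  r2 -= 0·r0 → [0,3,3,-2]
  r3 -= 2·r0 → [0,3,0,1]
  r2 -= 3·r1 → [0,0,3,-2]
  r3 -= 3·r1 → [0,0,0,1]
  r3 -= 0·r2 → [0,0,0,1]

L=[[1,0,0,0],[-3,1,0,0],[0,3,1,0],[2,3,0,1]] U=[[1,2,-1,-1],[0,1,0,0],[0,0,3,-2],[0,0,0,1]]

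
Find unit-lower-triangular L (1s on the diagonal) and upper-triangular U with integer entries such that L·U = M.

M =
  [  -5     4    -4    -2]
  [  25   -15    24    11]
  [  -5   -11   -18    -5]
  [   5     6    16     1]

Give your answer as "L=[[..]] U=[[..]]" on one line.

L=[[1,0,0,0],[-5,1,0,0],[1,-3,1,0],[-1,2,-2,1]] U=[[-5,4,-4,-2],[0,5,4,1],[0,0,-2,0],[0,0,0,-3]]

  r1 -= -5·r0 → [0,5,4,1]
  r2 -= 1·r0 → [0,-15,-14,-3]
  r3 -= -1·r0 → [0,10,12,-1]
  r2 -= -3·r1 → [0,0,-2,0]
  r3 -= 2·r1 → [0,0,4,-3]
  r3 -= -2·r2 → [0,0,0,-3]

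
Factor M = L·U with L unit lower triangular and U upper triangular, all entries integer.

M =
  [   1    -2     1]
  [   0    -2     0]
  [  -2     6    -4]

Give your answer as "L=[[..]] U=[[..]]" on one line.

L=[[1,0,0],[0,1,0],[-2,-1,1]] U=[[1,-2,1],[0,-2,0],[0,0,-2]]

  r1 -= 0·r0 → [0,-2,0]
  r2 -= -2·r0 → [0,2,-2]
  r2 -= -1·r1 → [0,0,-2]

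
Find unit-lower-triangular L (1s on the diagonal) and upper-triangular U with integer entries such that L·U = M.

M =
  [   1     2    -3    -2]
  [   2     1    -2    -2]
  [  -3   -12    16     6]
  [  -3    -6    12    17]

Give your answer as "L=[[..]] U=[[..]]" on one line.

L=[[1,0,0,0],[2,1,0,0],[-3,2,1,0],[-3,0,-3,1]] U=[[1,2,-3,-2],[0,-3,4,2],[0,0,-1,-4],[0,0,0,-1]]

  r1 -= 2·r0 → [0,-3,4,2]
  r2 -= -3·r0 → [0,-6,7,0]
  r3 -= -3·r0 → [0,0,3,11]
  r2 -= 2·r1 → [0,0,-1,-4]
  r3 -= 0·r1 → [0,0,3,11]
  r3 -= -3·r2 → [0,0,0,-1]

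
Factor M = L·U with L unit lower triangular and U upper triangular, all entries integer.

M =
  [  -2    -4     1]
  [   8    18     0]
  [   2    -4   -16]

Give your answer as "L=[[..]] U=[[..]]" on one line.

  r1 -= -4·r0 → [0,2,4]
  r2 -= -1·r0 → [0,-8,-15]
  r2 -= -4·r1 → [0,0,1]

L=[[1,0,0],[-4,1,0],[-1,-4,1]] U=[[-2,-4,1],[0,2,4],[0,0,1]]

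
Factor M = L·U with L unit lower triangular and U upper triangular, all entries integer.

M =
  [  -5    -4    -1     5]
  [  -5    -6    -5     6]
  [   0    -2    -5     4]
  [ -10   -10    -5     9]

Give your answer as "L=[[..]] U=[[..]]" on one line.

  row1 -= 1·row0 → [0,-2,-4,1]
  row2 -= 0·row0 → [0,-2,-5,4]
  row3 -= 2·row0 → [0,-2,-3,-1]
  row2 -= 1·row1 → [0,0,-1,3]
  row3 -= 1·row1 → [0,0,1,-2]
  row3 -= -1·row2 → [0,0,0,1]

L=[[1,0,0,0],[1,1,0,0],[0,1,1,0],[2,1,-1,1]] U=[[-5,-4,-1,5],[0,-2,-4,1],[0,0,-1,3],[0,0,0,1]]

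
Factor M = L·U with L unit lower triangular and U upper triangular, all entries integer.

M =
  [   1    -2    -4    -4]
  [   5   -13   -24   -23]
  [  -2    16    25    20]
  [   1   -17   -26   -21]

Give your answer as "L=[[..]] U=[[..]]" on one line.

  R1 -= 5·R0 → [0,-3,-4,-3]
  R2 -= -2·R0 → [0,12,17,12]
  R3 -= 1·R0 → [0,-15,-22,-17]
  R2 -= -4·R1 → [0,0,1,0]
  R3 -= 5·R1 → [0,0,-2,-2]
  R3 -= -2·R2 → [0,0,0,-2]

L=[[1,0,0,0],[5,1,0,0],[-2,-4,1,0],[1,5,-2,1]] U=[[1,-2,-4,-4],[0,-3,-4,-3],[0,0,1,0],[0,0,0,-2]]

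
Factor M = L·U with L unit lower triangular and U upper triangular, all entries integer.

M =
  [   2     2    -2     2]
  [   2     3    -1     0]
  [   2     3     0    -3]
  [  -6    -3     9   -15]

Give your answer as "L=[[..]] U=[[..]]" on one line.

  row1 -= 1·row0 → [0,1,1,-2]
  row2 -= 1·row0 → [0,1,2,-5]
  row3 -= -3·row0 → [0,3,3,-9]
  row2 -= 1·row1 → [0,0,1,-3]
  row3 -= 3·row1 → [0,0,0,-3]
  row3 -= 0·row2 → [0,0,0,-3]

L=[[1,0,0,0],[1,1,0,0],[1,1,1,0],[-3,3,0,1]] U=[[2,2,-2,2],[0,1,1,-2],[0,0,1,-3],[0,0,0,-3]]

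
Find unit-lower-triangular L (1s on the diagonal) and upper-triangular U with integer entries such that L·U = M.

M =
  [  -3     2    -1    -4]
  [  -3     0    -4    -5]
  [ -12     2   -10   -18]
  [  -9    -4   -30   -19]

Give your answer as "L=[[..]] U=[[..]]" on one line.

L=[[1,0,0,0],[1,1,0,0],[4,3,1,0],[3,5,-4,1]] U=[[-3,2,-1,-4],[0,-2,-3,-1],[0,0,3,1],[0,0,0,2]]

  R1 -= 1·R0 → [0,-2,-3,-1]
  R2 -= 4·R0 → [0,-6,-6,-2]
  R3 -= 3·R0 → [0,-10,-27,-7]
  R2 -= 3·R1 → [0,0,3,1]
  R3 -= 5·R1 → [0,0,-12,-2]
  R3 -= -4·R2 → [0,0,0,2]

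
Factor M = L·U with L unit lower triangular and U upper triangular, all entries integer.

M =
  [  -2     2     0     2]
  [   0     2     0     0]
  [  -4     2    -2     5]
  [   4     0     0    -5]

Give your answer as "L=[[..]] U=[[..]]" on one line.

L=[[1,0,0,0],[0,1,0,0],[2,-1,1,0],[-2,2,0,1]] U=[[-2,2,0,2],[0,2,0,0],[0,0,-2,1],[0,0,0,-1]]

  r1 -= 0·r0 → [0,2,0,0]
  r2 -= 2·r0 → [0,-2,-2,1]
  r3 -= -2·r0 → [0,4,0,-1]
  r2 -= -1·r1 → [0,0,-2,1]
  r3 -= 2·r1 → [0,0,0,-1]
  r3 -= 0·r2 → [0,0,0,-1]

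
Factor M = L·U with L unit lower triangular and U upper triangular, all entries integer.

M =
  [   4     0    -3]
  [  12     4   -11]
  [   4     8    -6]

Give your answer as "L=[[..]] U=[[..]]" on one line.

L=[[1,0,0],[3,1,0],[1,2,1]] U=[[4,0,-3],[0,4,-2],[0,0,1]]

  r1 -= 3·r0 → [0,4,-2]
  r2 -= 1·r0 → [0,8,-3]
  r2 -= 2·r1 → [0,0,1]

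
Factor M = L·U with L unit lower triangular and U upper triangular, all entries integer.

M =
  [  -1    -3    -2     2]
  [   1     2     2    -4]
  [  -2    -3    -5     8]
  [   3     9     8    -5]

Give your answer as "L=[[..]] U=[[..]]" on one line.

L=[[1,0,0,0],[-1,1,0,0],[2,-3,1,0],[-3,0,-2,1]] U=[[-1,-3,-2,2],[0,-1,0,-2],[0,0,-1,-2],[0,0,0,-3]]

  row1 -= -1·row0 → [0,-1,0,-2]
  row2 -= 2·row0 → [0,3,-1,4]
  row3 -= -3·row0 → [0,0,2,1]
  row2 -= -3·row1 → [0,0,-1,-2]
  row3 -= 0·row1 → [0,0,2,1]
  row3 -= -2·row2 → [0,0,0,-3]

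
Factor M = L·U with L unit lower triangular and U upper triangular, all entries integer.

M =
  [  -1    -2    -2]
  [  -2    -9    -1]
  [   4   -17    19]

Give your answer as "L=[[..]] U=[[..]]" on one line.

L=[[1,0,0],[2,1,0],[-4,5,1]] U=[[-1,-2,-2],[0,-5,3],[0,0,-4]]

  row1 -= 2·row0 → [0,-5,3]
  row2 -= -4·row0 → [0,-25,11]
  row2 -= 5·row1 → [0,0,-4]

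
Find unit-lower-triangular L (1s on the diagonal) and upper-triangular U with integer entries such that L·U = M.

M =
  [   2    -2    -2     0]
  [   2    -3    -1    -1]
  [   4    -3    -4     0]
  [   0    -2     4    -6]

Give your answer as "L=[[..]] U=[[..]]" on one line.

  r1 -= 1·r0 → [0,-1,1,-1]
  r2 -= 2·r0 → [0,1,0,0]
  r3 -= 0·r0 → [0,-2,4,-6]
  r2 -= -1·r1 → [0,0,1,-1]
  r3 -= 2·r1 → [0,0,2,-4]
  r3 -= 2·r2 → [0,0,0,-2]

L=[[1,0,0,0],[1,1,0,0],[2,-1,1,0],[0,2,2,1]] U=[[2,-2,-2,0],[0,-1,1,-1],[0,0,1,-1],[0,0,0,-2]]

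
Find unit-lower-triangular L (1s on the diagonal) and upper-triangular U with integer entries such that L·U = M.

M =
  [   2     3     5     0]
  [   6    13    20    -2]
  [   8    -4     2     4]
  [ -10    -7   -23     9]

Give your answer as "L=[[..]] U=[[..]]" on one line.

L=[[1,0,0,0],[3,1,0,0],[4,-4,1,0],[-5,2,-4,1]] U=[[2,3,5,0],[0,4,5,-2],[0,0,2,-4],[0,0,0,-3]]

  R1 -= 3·R0 → [0,4,5,-2]
  R2 -= 4·R0 → [0,-16,-18,4]
  R3 -= -5·R0 → [0,8,2,9]
  R2 -= -4·R1 → [0,0,2,-4]
  R3 -= 2·R1 → [0,0,-8,13]
  R3 -= -4·R2 → [0,0,0,-3]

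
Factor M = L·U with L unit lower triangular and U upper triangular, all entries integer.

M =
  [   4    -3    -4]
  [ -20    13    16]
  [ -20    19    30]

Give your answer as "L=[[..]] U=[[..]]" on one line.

  r1 -= -5·r0 → [0,-2,-4]
  r2 -= -5·r0 → [0,4,10]
  r2 -= -2·r1 → [0,0,2]

L=[[1,0,0],[-5,1,0],[-5,-2,1]] U=[[4,-3,-4],[0,-2,-4],[0,0,2]]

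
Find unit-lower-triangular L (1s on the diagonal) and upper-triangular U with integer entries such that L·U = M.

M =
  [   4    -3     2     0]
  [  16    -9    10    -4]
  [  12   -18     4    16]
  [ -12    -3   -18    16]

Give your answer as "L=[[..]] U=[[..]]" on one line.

  row1 -= 4·row0 → [0,3,2,-4]
  row2 -= 3·row0 → [0,-9,-2,16]
  row3 -= -3·row0 → [0,-12,-12,16]
  row2 -= -3·row1 → [0,0,4,4]
  row3 -= -4·row1 → [0,0,-4,0]
  row3 -= -1·row2 → [0,0,0,4]

L=[[1,0,0,0],[4,1,0,0],[3,-3,1,0],[-3,-4,-1,1]] U=[[4,-3,2,0],[0,3,2,-4],[0,0,4,4],[0,0,0,4]]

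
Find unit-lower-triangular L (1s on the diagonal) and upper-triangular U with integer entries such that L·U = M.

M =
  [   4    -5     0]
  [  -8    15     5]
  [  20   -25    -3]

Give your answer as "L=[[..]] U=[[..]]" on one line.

  row1 -= -2·row0 → [0,5,5]
  row2 -= 5·row0 → [0,0,-3]
  row2 -= 0·row1 → [0,0,-3]

L=[[1,0,0],[-2,1,0],[5,0,1]] U=[[4,-5,0],[0,5,5],[0,0,-3]]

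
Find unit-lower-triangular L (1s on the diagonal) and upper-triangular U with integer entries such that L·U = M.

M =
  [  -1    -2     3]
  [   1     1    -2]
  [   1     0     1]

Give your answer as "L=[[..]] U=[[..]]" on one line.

  row1 -= -1·row0 → [0,-1,1]
  row2 -= -1·row0 → [0,-2,4]
  row2 -= 2·row1 → [0,0,2]

L=[[1,0,0],[-1,1,0],[-1,2,1]] U=[[-1,-2,3],[0,-1,1],[0,0,2]]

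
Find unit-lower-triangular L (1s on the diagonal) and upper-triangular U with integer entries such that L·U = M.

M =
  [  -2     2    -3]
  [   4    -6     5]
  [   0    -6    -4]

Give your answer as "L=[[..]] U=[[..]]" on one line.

L=[[1,0,0],[-2,1,0],[0,3,1]] U=[[-2,2,-3],[0,-2,-1],[0,0,-1]]

  R1 -= -2·R0 → [0,-2,-1]
  R2 -= 0·R0 → [0,-6,-4]
  R2 -= 3·R1 → [0,0,-1]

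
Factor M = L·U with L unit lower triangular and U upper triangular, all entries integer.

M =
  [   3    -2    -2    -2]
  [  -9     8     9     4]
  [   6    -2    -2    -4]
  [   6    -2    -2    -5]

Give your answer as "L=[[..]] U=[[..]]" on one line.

L=[[1,0,0,0],[-3,1,0,0],[2,1,1,0],[2,1,1,1]] U=[[3,-2,-2,-2],[0,2,3,-2],[0,0,-1,2],[0,0,0,-1]]

  R1 -= -3·R0 → [0,2,3,-2]
  R2 -= 2·R0 → [0,2,2,0]
  R3 -= 2·R0 → [0,2,2,-1]
  R2 -= 1·R1 → [0,0,-1,2]
  R3 -= 1·R1 → [0,0,-1,1]
  R3 -= 1·R2 → [0,0,0,-1]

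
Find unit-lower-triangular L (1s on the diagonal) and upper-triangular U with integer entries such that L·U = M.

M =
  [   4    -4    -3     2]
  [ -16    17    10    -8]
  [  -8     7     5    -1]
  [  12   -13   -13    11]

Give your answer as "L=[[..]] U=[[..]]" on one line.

  R1 -= -4·R0 → [0,1,-2,0]
  R2 -= -2·R0 → [0,-1,-1,3]
  R3 -= 3·R0 → [0,-1,-4,5]
  R2 -= -1·R1 → [0,0,-3,3]
  R3 -= -1·R1 → [0,0,-6,5]
  R3 -= 2·R2 → [0,0,0,-1]

L=[[1,0,0,0],[-4,1,0,0],[-2,-1,1,0],[3,-1,2,1]] U=[[4,-4,-3,2],[0,1,-2,0],[0,0,-3,3],[0,0,0,-1]]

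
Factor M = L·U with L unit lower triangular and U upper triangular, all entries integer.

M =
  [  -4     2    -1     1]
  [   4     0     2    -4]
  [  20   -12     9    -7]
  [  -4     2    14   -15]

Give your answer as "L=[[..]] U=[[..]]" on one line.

L=[[1,0,0,0],[-1,1,0,0],[-5,-1,1,0],[1,0,3,1]] U=[[-4,2,-1,1],[0,2,1,-3],[0,0,5,-5],[0,0,0,-1]]

  r1 -= -1·r0 → [0,2,1,-3]
  r2 -= -5·r0 → [0,-2,4,-2]
  r3 -= 1·r0 → [0,0,15,-16]
  r2 -= -1·r1 → [0,0,5,-5]
  r3 -= 0·r1 → [0,0,15,-16]
  r3 -= 3·r2 → [0,0,0,-1]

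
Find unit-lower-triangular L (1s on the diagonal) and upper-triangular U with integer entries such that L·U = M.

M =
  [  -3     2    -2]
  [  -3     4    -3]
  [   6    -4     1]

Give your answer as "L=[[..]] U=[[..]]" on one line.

  r1 -= 1·r0 → [0,2,-1]
  r2 -= -2·r0 → [0,0,-3]
  r2 -= 0·r1 → [0,0,-3]

L=[[1,0,0],[1,1,0],[-2,0,1]] U=[[-3,2,-2],[0,2,-1],[0,0,-3]]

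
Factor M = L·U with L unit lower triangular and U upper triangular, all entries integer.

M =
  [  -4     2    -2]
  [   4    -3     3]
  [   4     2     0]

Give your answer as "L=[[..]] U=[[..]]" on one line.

  row1 -= -1·row0 → [0,-1,1]
  row2 -= -1·row0 → [0,4,-2]
  row2 -= -4·row1 → [0,0,2]

L=[[1,0,0],[-1,1,0],[-1,-4,1]] U=[[-4,2,-2],[0,-1,1],[0,0,2]]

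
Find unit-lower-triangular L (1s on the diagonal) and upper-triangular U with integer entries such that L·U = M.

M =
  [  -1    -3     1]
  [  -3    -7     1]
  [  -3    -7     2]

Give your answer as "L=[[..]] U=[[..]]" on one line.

  r1 -= 3·r0 → [0,2,-2]
  r2 -= 3·r0 → [0,2,-1]
  r2 -= 1·r1 → [0,0,1]

L=[[1,0,0],[3,1,0],[3,1,1]] U=[[-1,-3,1],[0,2,-2],[0,0,1]]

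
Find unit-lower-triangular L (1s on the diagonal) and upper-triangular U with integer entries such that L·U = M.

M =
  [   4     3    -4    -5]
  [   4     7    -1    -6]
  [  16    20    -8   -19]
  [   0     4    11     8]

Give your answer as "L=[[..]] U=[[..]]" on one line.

  r1 -= 1·r0 → [0,4,3,-1]
  r2 -= 4·r0 → [0,8,8,1]
  r3 -= 0·r0 → [0,4,11,8]
  r2 -= 2·r1 → [0,0,2,3]
  r3 -= 1·r1 → [0,0,8,9]
  r3 -= 4·r2 → [0,0,0,-3]

L=[[1,0,0,0],[1,1,0,0],[4,2,1,0],[0,1,4,1]] U=[[4,3,-4,-5],[0,4,3,-1],[0,0,2,3],[0,0,0,-3]]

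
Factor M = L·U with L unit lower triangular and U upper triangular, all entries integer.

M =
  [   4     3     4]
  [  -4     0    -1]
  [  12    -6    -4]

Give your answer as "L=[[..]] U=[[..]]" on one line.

  R1 -= -1·R0 → [0,3,3]
  R2 -= 3·R0 → [0,-15,-16]
  R2 -= -5·R1 → [0,0,-1]

L=[[1,0,0],[-1,1,0],[3,-5,1]] U=[[4,3,4],[0,3,3],[0,0,-1]]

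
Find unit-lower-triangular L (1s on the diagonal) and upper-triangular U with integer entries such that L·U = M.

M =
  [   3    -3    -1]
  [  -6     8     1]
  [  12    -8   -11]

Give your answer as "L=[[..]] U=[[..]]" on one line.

L=[[1,0,0],[-2,1,0],[4,2,1]] U=[[3,-3,-1],[0,2,-1],[0,0,-5]]

  r1 -= -2·r0 → [0,2,-1]
  r2 -= 4·r0 → [0,4,-7]
  r2 -= 2·r1 → [0,0,-5]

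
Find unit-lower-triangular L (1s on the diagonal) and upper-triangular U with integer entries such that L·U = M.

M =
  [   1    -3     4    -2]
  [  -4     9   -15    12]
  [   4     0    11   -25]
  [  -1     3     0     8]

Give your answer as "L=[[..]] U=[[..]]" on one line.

  row1 -= -4·row0 → [0,-3,1,4]
  row2 -= 4·row0 → [0,12,-5,-17]
  row3 -= -1·row0 → [0,0,4,6]
  row2 -= -4·row1 → [0,0,-1,-1]
  row3 -= 0·row1 → [0,0,4,6]
  row3 -= -4·row2 → [0,0,0,2]

L=[[1,0,0,0],[-4,1,0,0],[4,-4,1,0],[-1,0,-4,1]] U=[[1,-3,4,-2],[0,-3,1,4],[0,0,-1,-1],[0,0,0,2]]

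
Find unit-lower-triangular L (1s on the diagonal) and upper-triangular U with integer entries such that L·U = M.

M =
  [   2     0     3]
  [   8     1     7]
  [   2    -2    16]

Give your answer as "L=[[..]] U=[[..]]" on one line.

L=[[1,0,0],[4,1,0],[1,-2,1]] U=[[2,0,3],[0,1,-5],[0,0,3]]

  r1 -= 4·r0 → [0,1,-5]
  r2 -= 1·r0 → [0,-2,13]
  r2 -= -2·r1 → [0,0,3]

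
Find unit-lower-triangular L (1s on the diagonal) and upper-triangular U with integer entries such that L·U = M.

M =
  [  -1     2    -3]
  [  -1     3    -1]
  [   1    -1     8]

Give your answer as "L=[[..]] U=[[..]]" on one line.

  R1 -= 1·R0 → [0,1,2]
  R2 -= -1·R0 → [0,1,5]
  R2 -= 1·R1 → [0,0,3]

L=[[1,0,0],[1,1,0],[-1,1,1]] U=[[-1,2,-3],[0,1,2],[0,0,3]]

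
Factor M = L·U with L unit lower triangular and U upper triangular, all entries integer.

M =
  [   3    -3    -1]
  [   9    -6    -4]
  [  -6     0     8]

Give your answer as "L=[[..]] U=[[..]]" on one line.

  R1 -= 3·R0 → [0,3,-1]
  R2 -= -2·R0 → [0,-6,6]
  R2 -= -2·R1 → [0,0,4]

L=[[1,0,0],[3,1,0],[-2,-2,1]] U=[[3,-3,-1],[0,3,-1],[0,0,4]]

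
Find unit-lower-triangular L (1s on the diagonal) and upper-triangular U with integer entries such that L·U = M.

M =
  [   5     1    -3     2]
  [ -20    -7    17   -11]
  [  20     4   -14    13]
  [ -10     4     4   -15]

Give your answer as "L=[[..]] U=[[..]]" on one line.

  r1 -= -4·r0 → [0,-3,5,-3]
  r2 -= 4·r0 → [0,0,-2,5]
  r3 -= -2·r0 → [0,6,-2,-11]
  r2 -= 0·r1 → [0,0,-2,5]
  r3 -= -2·r1 → [0,0,8,-17]
  r3 -= -4·r2 → [0,0,0,3]

L=[[1,0,0,0],[-4,1,0,0],[4,0,1,0],[-2,-2,-4,1]] U=[[5,1,-3,2],[0,-3,5,-3],[0,0,-2,5],[0,0,0,3]]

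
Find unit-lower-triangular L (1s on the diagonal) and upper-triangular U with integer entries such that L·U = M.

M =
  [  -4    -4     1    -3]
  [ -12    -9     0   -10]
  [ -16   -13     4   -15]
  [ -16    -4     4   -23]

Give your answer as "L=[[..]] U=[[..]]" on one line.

L=[[1,0,0,0],[3,1,0,0],[4,1,1,0],[4,4,4,1]] U=[[-4,-4,1,-3],[0,3,-3,-1],[0,0,3,-2],[0,0,0,1]]

  R1 -= 3·R0 → [0,3,-3,-1]
  R2 -= 4·R0 → [0,3,0,-3]
  R3 -= 4·R0 → [0,12,0,-11]
  R2 -= 1·R1 → [0,0,3,-2]
  R3 -= 4·R1 → [0,0,12,-7]
  R3 -= 4·R2 → [0,0,0,1]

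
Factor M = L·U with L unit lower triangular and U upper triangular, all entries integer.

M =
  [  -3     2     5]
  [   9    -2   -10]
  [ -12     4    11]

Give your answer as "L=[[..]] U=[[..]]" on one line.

L=[[1,0,0],[-3,1,0],[4,-1,1]] U=[[-3,2,5],[0,4,5],[0,0,-4]]

  R1 -= -3·R0 → [0,4,5]
  R2 -= 4·R0 → [0,-4,-9]
  R2 -= -1·R1 → [0,0,-4]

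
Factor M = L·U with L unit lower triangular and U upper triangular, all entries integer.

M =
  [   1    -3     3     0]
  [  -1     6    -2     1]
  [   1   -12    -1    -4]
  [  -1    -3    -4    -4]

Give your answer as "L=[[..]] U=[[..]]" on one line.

L=[[1,0,0,0],[-1,1,0,0],[1,-3,1,0],[-1,-2,-1,1]] U=[[1,-3,3,0],[0,3,1,1],[0,0,-1,-1],[0,0,0,-3]]

  R1 -= -1·R0 → [0,3,1,1]
  R2 -= 1·R0 → [0,-9,-4,-4]
  R3 -= -1·R0 → [0,-6,-1,-4]
  R2 -= -3·R1 → [0,0,-1,-1]
  R3 -= -2·R1 → [0,0,1,-2]
  R3 -= -1·R2 → [0,0,0,-3]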